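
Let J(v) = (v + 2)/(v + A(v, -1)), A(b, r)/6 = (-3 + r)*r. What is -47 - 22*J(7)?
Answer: -1655/31 ≈ -53.387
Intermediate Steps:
A(b, r) = 6*r*(-3 + r) (A(b, r) = 6*((-3 + r)*r) = 6*(r*(-3 + r)) = 6*r*(-3 + r))
J(v) = (2 + v)/(24 + v) (J(v) = (v + 2)/(v + 6*(-1)*(-3 - 1)) = (2 + v)/(v + 6*(-1)*(-4)) = (2 + v)/(v + 24) = (2 + v)/(24 + v))
-47 - 22*J(7) = -47 - 22*(2 + 7)/(24 + 7) = -47 - 22*9/31 = -47 - 198/31 = -1655/31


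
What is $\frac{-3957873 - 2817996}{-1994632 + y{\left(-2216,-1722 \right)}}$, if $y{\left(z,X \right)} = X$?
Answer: $\frac{294603}{86798} \approx 3.3941$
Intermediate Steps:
$\frac{-3957873 - 2817996}{-1994632 + y{\left(-2216,-1722 \right)}} = \frac{-3957873 - 2817996}{-1994632 - 1722} = \frac{-3957873 - 2817996}{-1996354} = \left(-6775869\right) \left(- \frac{1}{1996354}\right) = \frac{294603}{86798}$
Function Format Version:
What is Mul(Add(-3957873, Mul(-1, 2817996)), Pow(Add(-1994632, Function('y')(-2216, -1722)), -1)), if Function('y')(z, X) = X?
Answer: Rational(294603, 86798) ≈ 3.3941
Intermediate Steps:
Mul(Add(-3957873, Mul(-1, 2817996)), Pow(Add(-1994632, Function('y')(-2216, -1722)), -1)) = Mul(Add(-3957873, Mul(-1, 2817996)), Pow(Add(-1994632, -1722), -1)) = Mul(Add(-3957873, -2817996), Pow(-1996354, -1)) = Mul(-6775869, Rational(-1, 1996354)) = Rational(294603, 86798)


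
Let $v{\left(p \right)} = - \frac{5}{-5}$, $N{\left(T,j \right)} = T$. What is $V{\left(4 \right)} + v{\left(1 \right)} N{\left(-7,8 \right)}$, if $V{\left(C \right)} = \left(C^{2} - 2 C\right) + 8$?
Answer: $9$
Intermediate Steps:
$v{\left(p \right)} = 1$ ($v{\left(p \right)} = \left(-5\right) \left(- \frac{1}{5}\right) = 1$)
$V{\left(C \right)} = 8 + C^{2} - 2 C$
$V{\left(4 \right)} + v{\left(1 \right)} N{\left(-7,8 \right)} = \left(8 + 4^{2} - 8\right) + 1 \left(-7\right) = \left(8 + 16 - 8\right) - 7 = 16 - 7 = 9$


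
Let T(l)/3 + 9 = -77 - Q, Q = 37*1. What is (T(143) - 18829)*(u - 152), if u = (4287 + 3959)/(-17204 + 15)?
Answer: 50317458852/17189 ≈ 2.9273e+6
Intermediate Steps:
Q = 37
u = -8246/17189 (u = 8246/(-17189) = 8246*(-1/17189) = -8246/17189 ≈ -0.47973)
T(l) = -369 (T(l) = -27 + 3*(-77 - 1*37) = -27 + 3*(-77 - 37) = -27 + 3*(-114) = -27 - 342 = -369)
(T(143) - 18829)*(u - 152) = (-369 - 18829)*(-8246/17189 - 152) = -19198*(-2620974/17189) = 50317458852/17189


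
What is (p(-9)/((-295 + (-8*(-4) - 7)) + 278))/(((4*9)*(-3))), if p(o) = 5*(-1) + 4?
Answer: 1/864 ≈ 0.0011574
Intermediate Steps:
p(o) = -1 (p(o) = -5 + 4 = -1)
(p(-9)/((-295 + (-8*(-4) - 7)) + 278))/(((4*9)*(-3))) = (-1/((-295 + (-8*(-4) - 7)) + 278))/(((4*9)*(-3))) = (-1/((-295 + (32 - 7)) + 278))/((36*(-3))) = -1/((-295 + 25) + 278)/(-108) = -1/(-270 + 278)*(-1/108) = -1/8*(-1/108) = 1/864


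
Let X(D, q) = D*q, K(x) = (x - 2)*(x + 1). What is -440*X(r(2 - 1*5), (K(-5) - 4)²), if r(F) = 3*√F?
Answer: -760320*I*√3 ≈ -1.3169e+6*I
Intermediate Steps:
K(x) = (1 + x)*(-2 + x) (K(x) = (-2 + x)*(1 + x) = (1 + x)*(-2 + x))
-440*X(r(2 - 1*5), (K(-5) - 4)²) = -440*3*√(2 - 1*5)*((-2 + (-5)² - 1*(-5)) - 4)² = -440*3*√(2 - 5)*((-2 + 25 + 5) - 4)² = -440*3*√(-3)*(28 - 4)² = -440*3*(I*√3)*24² = -440*3*I*√3*576 = -760320*I*√3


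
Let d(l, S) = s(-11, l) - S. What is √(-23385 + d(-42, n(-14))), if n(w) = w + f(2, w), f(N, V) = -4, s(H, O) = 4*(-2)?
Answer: 5*I*√935 ≈ 152.89*I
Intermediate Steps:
s(H, O) = -8
n(w) = -4 + w (n(w) = w - 4 = -4 + w)
d(l, S) = -8 - S
√(-23385 + d(-42, n(-14))) = √(-23385 + (-8 - (-4 - 14))) = √(-23385 + (-8 - 1*(-18))) = √(-23385 + (-8 + 18)) = √(-23385 + 10) = √(-23375) = 5*I*√935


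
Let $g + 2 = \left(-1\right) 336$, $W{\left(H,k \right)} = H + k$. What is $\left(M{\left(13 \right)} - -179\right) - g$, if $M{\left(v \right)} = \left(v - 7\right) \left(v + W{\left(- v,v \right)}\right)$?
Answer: $595$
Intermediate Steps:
$g = -338$ ($g = -2 - 336 = -338$)
$M{\left(v \right)} = v \left(-7 + v\right)$ ($M{\left(v \right)} = \left(v - 7\right) \left(v + \left(- v + v\right)\right) = \left(-7 + v\right) \left(v + 0\right) = \left(-7 + v\right) v = v \left(-7 + v\right)$)
$\left(M{\left(13 \right)} - -179\right) - g = \left(13 \left(-7 + 13\right) - -179\right) - -338 = \left(13 \cdot 6 + 179\right) + 338 = \left(78 + 179\right) + 338 = 257 + 338 = 595$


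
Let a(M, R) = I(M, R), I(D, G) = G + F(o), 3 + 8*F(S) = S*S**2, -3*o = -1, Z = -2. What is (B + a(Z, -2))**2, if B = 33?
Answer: 683929/729 ≈ 938.17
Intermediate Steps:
o = 1/3 (o = -1/3*(-1) = 1/3 ≈ 0.33333)
F(S) = -3/8 + S**3/8 (F(S) = -3/8 + (S*S**2)/8 = -3/8 + S**3/8)
I(D, G) = -10/27 + G (I(D, G) = G + (-3/8 + (1/3)**3/8) = G + (-3/8 + (1/8)*(1/27)) = G + (-3/8 + 1/216) = G - 10/27 = -10/27 + G)
a(M, R) = -10/27 + R
(B + a(Z, -2))**2 = (33 + (-10/27 - 2))**2 = (33 - 64/27)**2 = (827/27)**2 = 683929/729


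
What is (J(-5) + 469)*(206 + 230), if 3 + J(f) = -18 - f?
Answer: 197508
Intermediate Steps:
J(f) = -21 - f (J(f) = -3 + (-18 - f) = -21 - f)
(J(-5) + 469)*(206 + 230) = ((-21 - 1*(-5)) + 469)*(206 + 230) = ((-21 + 5) + 469)*436 = (-16 + 469)*436 = 453*436 = 197508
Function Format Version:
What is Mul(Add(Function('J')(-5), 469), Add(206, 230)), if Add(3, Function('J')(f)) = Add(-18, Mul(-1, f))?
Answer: 197508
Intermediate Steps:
Function('J')(f) = Add(-21, Mul(-1, f)) (Function('J')(f) = Add(-3, Add(-18, Mul(-1, f))) = Add(-21, Mul(-1, f)))
Mul(Add(Function('J')(-5), 469), Add(206, 230)) = Mul(Add(Add(-21, Mul(-1, -5)), 469), Add(206, 230)) = Mul(Add(Add(-21, 5), 469), 436) = Mul(Add(-16, 469), 436) = Mul(453, 436) = 197508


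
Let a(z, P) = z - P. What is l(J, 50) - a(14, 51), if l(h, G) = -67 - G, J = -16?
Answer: -80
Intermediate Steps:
l(J, 50) - a(14, 51) = (-67 - 1*50) - (14 - 1*51) = (-67 - 50) - (14 - 51) = -117 - 1*(-37) = -117 + 37 = -80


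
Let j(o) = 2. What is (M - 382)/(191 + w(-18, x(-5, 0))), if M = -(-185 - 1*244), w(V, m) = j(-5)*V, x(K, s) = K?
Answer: 47/155 ≈ 0.30323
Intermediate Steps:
w(V, m) = 2*V
M = 429 (M = -(-185 - 244) = -1*(-429) = 429)
(M - 382)/(191 + w(-18, x(-5, 0))) = (429 - 382)/(191 + 2*(-18)) = 47/(191 - 36) = 47/155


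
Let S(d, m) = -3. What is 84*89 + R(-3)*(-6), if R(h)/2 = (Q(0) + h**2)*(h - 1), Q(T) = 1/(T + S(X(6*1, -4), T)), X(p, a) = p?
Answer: 7892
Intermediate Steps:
Q(T) = 1/(-3 + T) (Q(T) = 1/(T - 3) = 1/(-3 + T))
R(h) = 2*(-1 + h)*(-1/3 + h**2) (R(h) = 2*((1/(-3 + 0) + h**2)*(h - 1)) = 2*((1/(-3) + h**2)*(-1 + h)) = 2*((-1/3 + h**2)*(-1 + h)) = 2*((-1 + h)*(-1/3 + h**2)) = 2*(-1 + h)*(-1/3 + h**2))
84*89 + R(-3)*(-6) = 84*89 + (2/3 - 2*(-3)**2 + 2*(-3)**3 - 2/3*(-3))*(-6) = 7476 + (2/3 - 2*9 + 2*(-27) + 2)*(-6) = 7476 + (2/3 - 18 - 54 + 2)*(-6) = 7476 - 208/3*(-6) = 7476 + 416 = 7892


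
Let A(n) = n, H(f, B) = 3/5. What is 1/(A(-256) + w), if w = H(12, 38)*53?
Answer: -5/1121 ≈ -0.0044603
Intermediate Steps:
H(f, B) = ⅗ (H(f, B) = 3*(⅕) = ⅗)
w = 159/5 (w = (⅗)*53 = 159/5 ≈ 31.800)
1/(A(-256) + w) = 1/(-256 + 159/5) = 1/(-1121/5) = -5/1121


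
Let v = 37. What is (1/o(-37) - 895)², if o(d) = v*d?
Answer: 1501252265536/1874161 ≈ 8.0103e+5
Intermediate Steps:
o(d) = 37*d
(1/o(-37) - 895)² = (1/(37*(-37)) - 895)² = (1/(-1369) - 895)² = (-1/1369 - 895)² = (-1225256/1369)² = 1501252265536/1874161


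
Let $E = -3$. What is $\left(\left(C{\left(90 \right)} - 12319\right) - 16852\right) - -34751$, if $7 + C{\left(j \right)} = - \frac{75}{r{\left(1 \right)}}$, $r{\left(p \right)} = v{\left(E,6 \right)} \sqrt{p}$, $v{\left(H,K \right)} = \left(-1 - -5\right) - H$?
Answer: $\frac{38936}{7} \approx 5562.3$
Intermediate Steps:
$v{\left(H,K \right)} = 4 - H$ ($v{\left(H,K \right)} = \left(-1 + 5\right) - H = 4 - H$)
$r{\left(p \right)} = 7 \sqrt{p}$ ($r{\left(p \right)} = \left(4 - -3\right) \sqrt{p} = \left(4 + 3\right) \sqrt{p} = 7 \sqrt{p}$)
$C{\left(j \right)} = - \frac{124}{7}$ ($C{\left(j \right)} = -7 - \frac{75}{7 \sqrt{1}} = -7 - \frac{75}{7 \cdot 1} = -7 - \frac{75}{7} = - \frac{124}{7}$)
$\left(\left(C{\left(90 \right)} - 12319\right) - 16852\right) - -34751 = \left(\left(- \frac{124}{7} - 12319\right) - 16852\right) - -34751 = \left(- \frac{86357}{7} - 16852\right) + 34751 = - \frac{204321}{7} + 34751 = \frac{38936}{7}$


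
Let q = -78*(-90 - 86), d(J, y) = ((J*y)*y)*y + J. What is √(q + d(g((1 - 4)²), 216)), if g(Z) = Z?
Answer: √90713001 ≈ 9524.3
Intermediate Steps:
d(J, y) = J + J*y³ (d(J, y) = (J*y²)*y + J = J*y³ + J = J + J*y³)
q = 13728 (q = -78*(-176) = 13728)
√(q + d(g((1 - 4)²), 216)) = √(13728 + (1 - 4)²*(1 + 216³)) = √(13728 + (-3)²*(1 + 10077696)) = √(13728 + 9*10077697) = √(13728 + 90699273) = √90713001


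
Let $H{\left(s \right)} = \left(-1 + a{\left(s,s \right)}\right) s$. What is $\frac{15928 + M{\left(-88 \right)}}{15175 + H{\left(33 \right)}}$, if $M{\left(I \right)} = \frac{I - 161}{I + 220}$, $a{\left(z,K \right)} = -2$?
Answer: $\frac{700749}{663344} \approx 1.0564$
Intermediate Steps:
$M{\left(I \right)} = \frac{-161 + I}{220 + I}$
$H{\left(s \right)} = - 3 s$ ($H{\left(s \right)} = \left(-1 - 2\right) s = - 3 s$)
$\frac{15928 + M{\left(-88 \right)}}{15175 + H{\left(33 \right)}} = \frac{15928 + \frac{-161 - 88}{220 - 88}}{15175 - 99} = \frac{15928 + \frac{1}{132} \left(-249\right)}{15175 - 99} = \frac{15928 + \frac{1}{132} \left(-249\right)}{15076} = \left(15928 - \frac{83}{44}\right) \frac{1}{15076} = \frac{700749}{44} \cdot \frac{1}{15076} = \frac{700749}{663344}$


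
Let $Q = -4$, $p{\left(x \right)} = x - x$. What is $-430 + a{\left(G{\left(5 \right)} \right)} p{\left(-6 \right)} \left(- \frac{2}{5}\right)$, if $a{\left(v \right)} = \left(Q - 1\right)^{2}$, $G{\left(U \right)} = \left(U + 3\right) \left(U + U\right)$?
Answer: $-430$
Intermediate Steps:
$p{\left(x \right)} = 0$
$G{\left(U \right)} = 2 U \left(3 + U\right)$ ($G{\left(U \right)} = \left(3 + U\right) 2 U = 2 U \left(3 + U\right)$)
$a{\left(v \right)} = 25$ ($a{\left(v \right)} = \left(-4 - 1\right)^{2} = \left(-5\right)^{2} = 25$)
$-430 + a{\left(G{\left(5 \right)} \right)} p{\left(-6 \right)} \left(- \frac{2}{5}\right) = -430 + 25 \cdot 0 \left(- \frac{2}{5}\right) = -430 + 25 \cdot 0 = -430 + 0 = -430$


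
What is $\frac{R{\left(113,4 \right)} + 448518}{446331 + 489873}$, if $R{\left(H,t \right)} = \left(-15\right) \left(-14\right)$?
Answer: $\frac{37394}{78017} \approx 0.47931$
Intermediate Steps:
$R{\left(H,t \right)} = 210$
$\frac{R{\left(113,4 \right)} + 448518}{446331 + 489873} = \frac{210 + 448518}{446331 + 489873} = \frac{448728}{936204} = 448728 \cdot \frac{1}{936204} = \frac{37394}{78017}$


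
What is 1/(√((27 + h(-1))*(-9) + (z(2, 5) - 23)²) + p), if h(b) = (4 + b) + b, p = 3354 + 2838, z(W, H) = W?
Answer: 172/1065019 - √5/6390114 ≈ 0.00016115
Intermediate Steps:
p = 6192
h(b) = 4 + 2*b
1/(√((27 + h(-1))*(-9) + (z(2, 5) - 23)²) + p) = 1/(√((27 + (4 + 2*(-1)))*(-9) + (2 - 23)²) + 6192) = 1/(√((27 + (4 - 2))*(-9) + (-21)²) + 6192) = 1/(√((27 + 2)*(-9) + 441) + 6192) = 1/(√(29*(-9) + 441) + 6192) = 1/(√(-261 + 441) + 6192) = 1/(√180 + 6192) = 1/(6*√5 + 6192) = 1/(6192 + 6*√5)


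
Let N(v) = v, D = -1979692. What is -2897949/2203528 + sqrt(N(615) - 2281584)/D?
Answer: -2897949/2203528 - 3*I*sqrt(253441)/1979692 ≈ -1.3151 - 0.00076289*I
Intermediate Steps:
-2897949/2203528 + sqrt(N(615) - 2281584)/D = -2897949/2203528 + sqrt(615 - 2281584)/(-1979692) = -2897949*1/2203528 + sqrt(-2280969)*(-1/1979692) = -2897949/2203528 + (3*I*sqrt(253441))*(-1/1979692) = -2897949/2203528 - 3*I*sqrt(253441)/1979692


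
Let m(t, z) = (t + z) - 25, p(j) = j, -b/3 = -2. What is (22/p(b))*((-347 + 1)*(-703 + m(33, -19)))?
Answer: 905828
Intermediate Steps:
b = 6 (b = -3*(-2) = 6)
m(t, z) = -25 + t + z
(22/p(b))*((-347 + 1)*(-703 + m(33, -19))) = (22/6)*((-347 + 1)*(-703 + (-25 + 33 - 19))) = (22*(⅙))*(-346*(-703 - 11)) = 11*(-346*(-714))/3 = (11/3)*247044 = 905828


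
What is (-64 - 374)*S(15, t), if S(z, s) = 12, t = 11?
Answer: -5256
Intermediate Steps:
(-64 - 374)*S(15, t) = (-64 - 374)*12 = -438*12 = -5256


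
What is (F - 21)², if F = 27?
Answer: 36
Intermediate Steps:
(F - 21)² = (27 - 21)² = 6² = 36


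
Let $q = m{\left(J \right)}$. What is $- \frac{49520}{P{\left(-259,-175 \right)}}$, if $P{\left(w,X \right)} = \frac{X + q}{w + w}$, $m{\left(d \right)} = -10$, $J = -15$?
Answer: $-138656$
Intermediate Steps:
$q = -10$
$P{\left(w,X \right)} = \frac{-10 + X}{2 w}$ ($P{\left(w,X \right)} = \frac{X - 10}{w + w} = \frac{-10 + X}{2 w}$)
$- \frac{49520}{P{\left(-259,-175 \right)}} = - \frac{49520}{\frac{1}{2} \frac{1}{-259} \left(-10 - 175\right)} = - \frac{49520}{\frac{1}{2} \left(- \frac{1}{259}\right) \left(-185\right)} = - \frac{49520}{\frac{5}{14}} = \left(-49520\right) \frac{14}{5} = -138656$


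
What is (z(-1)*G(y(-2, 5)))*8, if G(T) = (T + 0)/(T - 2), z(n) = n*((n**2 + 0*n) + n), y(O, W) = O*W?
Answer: 0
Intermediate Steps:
z(n) = n*(n + n**2) (z(n) = n*((n**2 + 0) + n) = n*(n**2 + n) = n*(n + n**2))
G(T) = T/(-2 + T)
(z(-1)*G(y(-2, 5)))*8 = (((-1)**2*(1 - 1))*((-2*5)/(-2 - 2*5)))*8 = ((1*0)*(-10/(-2 - 10)))*8 = (0*(-10/(-12)))*8 = (0*(-10*(-1/12)))*8 = (0*(5/6))*8 = 0*8 = 0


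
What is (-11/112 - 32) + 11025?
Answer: 1231205/112 ≈ 10993.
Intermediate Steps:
(-11/112 - 32) + 11025 = -3595/112 + 11025 = 1231205/112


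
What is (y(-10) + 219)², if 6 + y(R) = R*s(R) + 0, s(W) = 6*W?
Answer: 660969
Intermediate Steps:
y(R) = -6 + 6*R² (y(R) = -6 + (R*(6*R) + 0) = -6 + (6*R² + 0) = -6 + 6*R²)
(y(-10) + 219)² = ((-6 + 6*(-10)²) + 219)² = ((-6 + 6*100) + 219)² = ((-6 + 600) + 219)² = (594 + 219)² = 813² = 660969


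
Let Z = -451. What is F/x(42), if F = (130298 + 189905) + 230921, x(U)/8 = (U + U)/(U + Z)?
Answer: -2683449/8 ≈ -3.3543e+5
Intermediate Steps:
x(U) = 16*U/(-451 + U) (x(U) = 8*((U + U)/(U - 451)) = 8*((2*U)/(-451 + U)) = 8*(2*U/(-451 + U)) = 16*U/(-451 + U))
F = 551124 (F = 320203 + 230921 = 551124)
F/x(42) = 551124/((16*42/(-451 + 42))) = 551124/((16*42/(-409))) = 551124/((16*42*(-1/409))) = 551124/(-672/409) = 551124*(-409/672) = -2683449/8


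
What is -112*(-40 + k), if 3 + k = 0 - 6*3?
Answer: 6832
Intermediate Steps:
k = -21 (k = -3 + (0 - 6*3) = -3 + (0 - 18) = -3 - 18 = -21)
-112*(-40 + k) = -112*(-40 - 21) = -112*(-61) = 6832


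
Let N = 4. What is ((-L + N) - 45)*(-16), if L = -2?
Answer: 624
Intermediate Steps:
((-L + N) - 45)*(-16) = ((-1*(-2) + 4) - 45)*(-16) = ((2 + 4) - 45)*(-16) = (6 - 45)*(-16) = -39*(-16) = 624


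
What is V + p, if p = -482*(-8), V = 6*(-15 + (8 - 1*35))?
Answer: 3604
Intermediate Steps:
V = -252 (V = 6*(-15 + (8 - 35)) = 6*(-15 - 27) = 6*(-42) = -252)
p = 3856
V + p = -252 + 3856 = 3604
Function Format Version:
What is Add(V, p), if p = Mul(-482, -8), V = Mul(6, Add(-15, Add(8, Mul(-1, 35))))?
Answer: 3604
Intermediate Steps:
V = -252 (V = Mul(6, Add(-15, Add(8, -35))) = Mul(6, Add(-15, -27)) = Mul(6, -42) = -252)
p = 3856
Add(V, p) = Add(-252, 3856) = 3604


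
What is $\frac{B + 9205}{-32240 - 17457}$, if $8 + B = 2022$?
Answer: $- \frac{11219}{49697} \approx -0.22575$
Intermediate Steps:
$B = 2014$ ($B = -8 + 2022 = 2014$)
$\frac{B + 9205}{-32240 - 17457} = \frac{2014 + 9205}{-32240 - 17457} = \frac{11219}{-49697} = 11219 \left(- \frac{1}{49697}\right) = - \frac{11219}{49697}$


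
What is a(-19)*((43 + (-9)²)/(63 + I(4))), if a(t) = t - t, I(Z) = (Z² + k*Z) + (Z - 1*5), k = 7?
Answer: 0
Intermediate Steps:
I(Z) = -5 + Z² + 8*Z (I(Z) = (Z² + 7*Z) + (Z - 1*5) = (Z² + 7*Z) + (Z - 5) = (Z² + 7*Z) + (-5 + Z) = -5 + Z² + 8*Z)
a(t) = 0
a(-19)*((43 + (-9)²)/(63 + I(4))) = 0*((43 + (-9)²)/(63 + (-5 + 4² + 8*4))) = 0*((43 + 81)/(63 + (-5 + 16 + 32))) = 0*(124/(63 + 43)) = 0*(124/106) = 0*(124*(1/106)) = 0*(62/53) = 0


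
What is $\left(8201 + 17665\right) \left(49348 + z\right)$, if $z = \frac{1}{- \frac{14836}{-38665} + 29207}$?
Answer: $\frac{480494306039459526}{376434497} \approx 1.2764 \cdot 10^{9}$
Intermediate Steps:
$z = \frac{38665}{1129303491}$ ($z = \frac{1}{\left(-14836\right) \left(- \frac{1}{38665}\right) + 29207} = \frac{1}{\frac{14836}{38665} + 29207} = \frac{1}{\frac{1129303491}{38665}} = \frac{38665}{1129303491} \approx 3.4238 \cdot 10^{-5}$)
$\left(8201 + 17665\right) \left(49348 + z\right) = \left(8201 + 17665\right) \left(49348 + \frac{38665}{1129303491}\right) = 25866 \cdot \frac{55728868712533}{1129303491} = \frac{480494306039459526}{376434497}$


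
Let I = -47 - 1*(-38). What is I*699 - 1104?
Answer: -7395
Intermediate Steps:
I = -9 (I = -47 + 38 = -9)
I*699 - 1104 = -9*699 - 1104 = -6291 - 1104 = -7395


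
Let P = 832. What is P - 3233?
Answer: -2401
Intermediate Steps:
P - 3233 = 832 - 3233 = -2401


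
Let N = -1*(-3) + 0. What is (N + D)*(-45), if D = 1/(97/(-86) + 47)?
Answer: -35763/263 ≈ -135.98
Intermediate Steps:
N = 3 (N = 3 + 0 = 3)
D = 86/3945 (D = 1/(97*(-1/86) + 47) = 1/(-97/86 + 47) = 1/(3945/86) = 86/3945 ≈ 0.021800)
(N + D)*(-45) = (3 + 86/3945)*(-45) = (11921/3945)*(-45) = -35763/263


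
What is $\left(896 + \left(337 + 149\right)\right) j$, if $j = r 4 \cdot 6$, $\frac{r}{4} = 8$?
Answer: $1061376$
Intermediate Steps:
$r = 32$ ($r = 4 \cdot 8 = 32$)
$j = 768$ ($j = 32 \cdot 4 \cdot 6 = 128 \cdot 6 = 768$)
$\left(896 + \left(337 + 149\right)\right) j = \left(896 + \left(337 + 149\right)\right) 768 = \left(896 + 486\right) 768 = 1382 \cdot 768 = 1061376$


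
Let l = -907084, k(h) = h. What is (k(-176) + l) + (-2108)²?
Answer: 3536404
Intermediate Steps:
(k(-176) + l) + (-2108)² = (-176 - 907084) + (-2108)² = -907260 + 4443664 = 3536404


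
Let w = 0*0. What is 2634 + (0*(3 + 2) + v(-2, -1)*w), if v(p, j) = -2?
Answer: 2634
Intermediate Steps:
w = 0
2634 + (0*(3 + 2) + v(-2, -1)*w) = 2634 + (0*(3 + 2) - 2*0) = 2634 + (0*5 + 0) = 2634 + (0 + 0) = 2634 + 0 = 2634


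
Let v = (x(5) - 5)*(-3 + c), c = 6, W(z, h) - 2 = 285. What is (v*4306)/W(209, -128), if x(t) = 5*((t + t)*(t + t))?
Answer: 6394410/287 ≈ 22280.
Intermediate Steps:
W(z, h) = 287 (W(z, h) = 2 + 285 = 287)
x(t) = 20*t² (x(t) = 5*((2*t)*(2*t)) = 5*(4*t²) = 20*t²)
v = 1485 (v = (20*5² - 5)*(-3 + 6) = (20*25 - 5)*3 = (500 - 5)*3 = 495*3 = 1485)
(v*4306)/W(209, -128) = (1485*4306)/287 = 6394410*(1/287) = 6394410/287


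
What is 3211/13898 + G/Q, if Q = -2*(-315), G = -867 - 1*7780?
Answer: -29538269/2188935 ≈ -13.494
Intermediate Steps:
G = -8647 (G = -867 - 7780 = -8647)
Q = 630
3211/13898 + G/Q = 3211/13898 - 8647/630 = -29538269/2188935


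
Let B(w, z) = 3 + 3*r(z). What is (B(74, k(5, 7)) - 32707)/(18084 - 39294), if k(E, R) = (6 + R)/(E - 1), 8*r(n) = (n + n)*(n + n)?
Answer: 1046021/678720 ≈ 1.5412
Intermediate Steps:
r(n) = n²/2 (r(n) = ((n + n)*(n + n))/8 = ((2*n)*(2*n))/8 = (4*n²)/8 = n²/2)
k(E, R) = (6 + R)/(-1 + E)
B(w, z) = 3 + 3*z²/2 (B(w, z) = 3 + 3*(z²/2) = 3 + 3*z²/2)
(B(74, k(5, 7)) - 32707)/(18084 - 39294) = ((3 + 3*((6 + 7)/(-1 + 5))²/2) - 32707)/(18084 - 39294) = ((3 + 3*(13/4)²/2) - 32707)/(-21210) = ((3 + 3*((¼)*13)²/2) - 32707)*(-1/21210) = ((3 + 3*(13/4)²/2) - 32707)*(-1/21210) = ((3 + (3/2)*(169/16)) - 32707)*(-1/21210) = ((3 + 507/32) - 32707)*(-1/21210) = (603/32 - 32707)*(-1/21210) = -1046021/32*(-1/21210) = 1046021/678720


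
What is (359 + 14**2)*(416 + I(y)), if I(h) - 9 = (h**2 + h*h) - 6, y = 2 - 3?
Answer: 233655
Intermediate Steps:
y = -1
I(h) = 3 + 2*h**2 (I(h) = 9 + ((h**2 + h*h) - 6) = 9 + ((h**2 + h**2) - 6) = 9 + (2*h**2 - 6) = 9 + (-6 + 2*h**2) = 3 + 2*h**2)
(359 + 14**2)*(416 + I(y)) = (359 + 14**2)*(416 + (3 + 2*(-1)**2)) = (359 + 196)*(416 + (3 + 2*1)) = 555*(416 + (3 + 2)) = 555*(416 + 5) = 555*421 = 233655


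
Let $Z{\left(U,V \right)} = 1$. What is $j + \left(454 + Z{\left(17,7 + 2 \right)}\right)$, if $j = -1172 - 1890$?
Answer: $-2607$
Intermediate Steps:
$j = -3062$
$j + \left(454 + Z{\left(17,7 + 2 \right)}\right) = -3062 + \left(454 + 1\right) = -3062 + 455 = -2607$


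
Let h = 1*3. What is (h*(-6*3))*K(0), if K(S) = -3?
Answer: 162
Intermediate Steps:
h = 3
(h*(-6*3))*K(0) = (3*(-6*3))*(-3) = (3*(-18))*(-3) = -54*(-3) = 162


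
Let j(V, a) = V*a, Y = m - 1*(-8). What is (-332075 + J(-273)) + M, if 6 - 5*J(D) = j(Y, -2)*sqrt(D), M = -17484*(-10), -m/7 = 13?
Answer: -786169/5 - 166*I*sqrt(273)/5 ≈ -1.5723e+5 - 548.55*I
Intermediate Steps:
m = -91 (m = -7*13 = -91)
Y = -83 (Y = -91 - 1*(-8) = -91 + 8 = -83)
M = 174840
J(D) = 6/5 - 166*sqrt(D)/5 (J(D) = 6/5 - (-83*(-2))*sqrt(D)/5 = 6/5 - 166*sqrt(D)/5)
(-332075 + J(-273)) + M = (-332075 + (6/5 - 166*I*sqrt(273)/5)) + 174840 = (-1660369/5 - 166*I*sqrt(273)/5) + 174840 = -786169/5 - 166*I*sqrt(273)/5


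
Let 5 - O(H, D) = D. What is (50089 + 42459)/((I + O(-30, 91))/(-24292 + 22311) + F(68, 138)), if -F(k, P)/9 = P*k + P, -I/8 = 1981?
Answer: -45834397/42437951 ≈ -1.0800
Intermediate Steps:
I = -15848 (I = -8*1981 = -15848)
O(H, D) = 5 - D
F(k, P) = -9*P - 9*P*k (F(k, P) = -9*(P*k + P) = -9*(P + P*k) = -9*P - 9*P*k)
(50089 + 42459)/((I + O(-30, 91))/(-24292 + 22311) + F(68, 138)) = (50089 + 42459)/((-15848 + (5 - 1*91))/(-24292 + 22311) - 9*138*(1 + 68)) = 92548/((-15848 + (5 - 91))/(-1981) - 9*138*69) = 92548/((-15848 - 86)*(-1/1981) - 85698) = 92548/(-15934*(-1/1981) - 85698) = 92548/(15934/1981 - 85698) = 92548/(-169751804/1981) = 92548*(-1981/169751804) = -45834397/42437951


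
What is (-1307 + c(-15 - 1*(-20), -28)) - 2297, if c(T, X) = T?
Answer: -3599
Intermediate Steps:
(-1307 + c(-15 - 1*(-20), -28)) - 2297 = (-1307 + (-15 - 1*(-20))) - 2297 = (-1307 + (-15 + 20)) - 2297 = (-1307 + 5) - 2297 = -1302 - 2297 = -3599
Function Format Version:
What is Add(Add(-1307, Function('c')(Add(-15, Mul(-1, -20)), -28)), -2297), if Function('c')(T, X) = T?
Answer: -3599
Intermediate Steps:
Add(Add(-1307, Function('c')(Add(-15, Mul(-1, -20)), -28)), -2297) = Add(Add(-1307, Add(-15, Mul(-1, -20))), -2297) = Add(Add(-1307, Add(-15, 20)), -2297) = Add(Add(-1307, 5), -2297) = Add(-1302, -2297) = -3599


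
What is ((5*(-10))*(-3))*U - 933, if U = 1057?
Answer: 157617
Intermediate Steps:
((5*(-10))*(-3))*U - 933 = ((5*(-10))*(-3))*1057 - 933 = -50*(-3)*1057 - 933 = 150*1057 - 933 = 158550 - 933 = 157617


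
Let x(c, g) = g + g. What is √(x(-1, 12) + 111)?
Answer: 3*√15 ≈ 11.619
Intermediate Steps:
x(c, g) = 2*g
√(x(-1, 12) + 111) = √(2*12 + 111) = √(24 + 111) = √135 = 3*√15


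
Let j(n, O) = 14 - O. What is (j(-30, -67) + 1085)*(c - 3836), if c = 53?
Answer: -4410978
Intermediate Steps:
(j(-30, -67) + 1085)*(c - 3836) = ((14 - 1*(-67)) + 1085)*(53 - 3836) = ((14 + 67) + 1085)*(-3783) = (81 + 1085)*(-3783) = 1166*(-3783) = -4410978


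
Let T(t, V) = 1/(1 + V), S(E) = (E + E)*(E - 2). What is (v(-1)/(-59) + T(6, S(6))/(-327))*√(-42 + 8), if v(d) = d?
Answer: 15964*I*√34/945357 ≈ 0.098466*I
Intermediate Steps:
S(E) = 2*E*(-2 + E) (S(E) = (2*E)*(-2 + E) = 2*E*(-2 + E))
(v(-1)/(-59) + T(6, S(6))/(-327))*√(-42 + 8) = (-1/(-59) + 1/((1 + 2*6*(-2 + 6))*(-327)))*√(-42 + 8) = (-1*(-1/59) - 1/327/(1 + 2*6*4))*√(-34) = (1/59 - 1/327/(1 + 48))*(I*√34) = (1/59 - 1/327/49)*(I*√34) = (1/59 + (1/49)*(-1/327))*(I*√34) = (1/59 - 1/16023)*(I*√34) = 15964*(I*√34)/945357 = 15964*I*√34/945357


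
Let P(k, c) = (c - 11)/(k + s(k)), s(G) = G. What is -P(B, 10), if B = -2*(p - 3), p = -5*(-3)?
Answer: -1/48 ≈ -0.020833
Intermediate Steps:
p = 15
B = -24 (B = -2*(15 - 3) = -2*12 = -24)
P(k, c) = (-11 + c)/(2*k) (P(k, c) = (c - 11)/(k + k) = (-11 + c)/((2*k)) = (-11 + c)*(1/(2*k)) = (-11 + c)/(2*k))
-P(B, 10) = -(-11 + 10)/(2*(-24)) = -(-1)*(-1)/(2*24) = -1*1/48 = -1/48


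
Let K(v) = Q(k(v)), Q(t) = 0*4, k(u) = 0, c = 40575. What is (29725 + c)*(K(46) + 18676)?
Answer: 1312922800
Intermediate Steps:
Q(t) = 0
K(v) = 0
(29725 + c)*(K(46) + 18676) = (29725 + 40575)*(0 + 18676) = 70300*18676 = 1312922800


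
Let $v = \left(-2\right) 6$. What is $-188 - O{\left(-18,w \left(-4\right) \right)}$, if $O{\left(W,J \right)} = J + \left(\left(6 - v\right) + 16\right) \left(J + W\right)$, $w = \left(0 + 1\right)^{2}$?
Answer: $564$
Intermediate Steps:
$v = -12$
$w = 1$ ($w = 1^{2} = 1$)
$O{\left(W,J \right)} = 34 W + 35 J$ ($O{\left(W,J \right)} = J + \left(\left(6 - -12\right) + 16\right) \left(J + W\right) = J + \left(\left(6 + 12\right) + 16\right) \left(J + W\right) = J + \left(18 + 16\right) \left(J + W\right) = J + 34 \left(J + W\right) = J + \left(34 J + 34 W\right) = 34 W + 35 J$)
$-188 - O{\left(-18,w \left(-4\right) \right)} = -188 - \left(34 \left(-18\right) + 35 \cdot 1 \left(-4\right)\right) = -188 - \left(-612 + 35 \left(-4\right)\right) = -188 - \left(-612 - 140\right) = -188 - -752 = -188 + 752 = 564$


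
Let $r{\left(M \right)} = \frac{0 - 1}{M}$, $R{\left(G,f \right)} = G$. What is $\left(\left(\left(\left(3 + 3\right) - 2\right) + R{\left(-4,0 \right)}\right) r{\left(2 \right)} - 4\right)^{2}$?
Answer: $16$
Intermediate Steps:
$r{\left(M \right)} = - \frac{1}{M}$
$\left(\left(\left(\left(3 + 3\right) - 2\right) + R{\left(-4,0 \right)}\right) r{\left(2 \right)} - 4\right)^{2} = \left(\left(\left(\left(3 + 3\right) - 2\right) - 4\right) \left(- \frac{1}{2}\right) - 4\right)^{2} = \left(\left(\left(6 - 2\right) - 4\right) \left(\left(-1\right) \frac{1}{2}\right) - 4\right)^{2} = \left(\left(4 - 4\right) \left(- \frac{1}{2}\right) - 4\right)^{2} = \left(0 \left(- \frac{1}{2}\right) - 4\right)^{2} = \left(0 - 4\right)^{2} = \left(-4\right)^{2} = 16$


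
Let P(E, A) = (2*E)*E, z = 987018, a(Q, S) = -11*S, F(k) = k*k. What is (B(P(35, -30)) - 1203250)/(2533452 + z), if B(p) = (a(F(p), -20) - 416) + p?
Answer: -200166/586745 ≈ -0.34115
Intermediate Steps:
F(k) = k²
P(E, A) = 2*E²
B(p) = -196 + p (B(p) = (-11*(-20) - 416) + p = (220 - 416) + p = -196 + p)
(B(P(35, -30)) - 1203250)/(2533452 + z) = ((-196 + 2*35²) - 1203250)/(2533452 + 987018) = ((-196 + 2*1225) - 1203250)/3520470 = ((-196 + 2450) - 1203250)*(1/3520470) = (2254 - 1203250)*(1/3520470) = -1200996*1/3520470 = -200166/586745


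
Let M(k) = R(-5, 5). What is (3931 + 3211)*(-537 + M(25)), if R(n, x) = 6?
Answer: -3792402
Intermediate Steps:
M(k) = 6
(3931 + 3211)*(-537 + M(25)) = (3931 + 3211)*(-537 + 6) = 7142*(-531) = -3792402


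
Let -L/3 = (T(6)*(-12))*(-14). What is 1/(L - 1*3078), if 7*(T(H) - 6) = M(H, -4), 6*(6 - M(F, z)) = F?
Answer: -1/6462 ≈ -0.00015475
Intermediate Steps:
M(F, z) = 6 - F/6
T(H) = 48/7 - H/42 (T(H) = 6 + (6 - H/6)/7 = 6 + (6/7 - H/42) = 48/7 - H/42)
L = -3384 (L = -3*(48/7 - 1/42*6)*(-12)*(-14) = -3*(48/7 - ⅐)*(-12)*(-14) = -3*(47/7)*(-12)*(-14) = -(-1692)*(-14)/7 = -3*1128 = -3384)
1/(L - 1*3078) = 1/(-3384 - 1*3078) = 1/(-3384 - 3078) = 1/(-6462) = -1/6462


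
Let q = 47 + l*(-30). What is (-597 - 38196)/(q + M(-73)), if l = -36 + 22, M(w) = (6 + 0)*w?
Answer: -38793/29 ≈ -1337.7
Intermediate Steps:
M(w) = 6*w
l = -14
q = 467 (q = 47 - 14*(-30) = 47 + 420 = 467)
(-597 - 38196)/(q + M(-73)) = (-597 - 38196)/(467 + 6*(-73)) = -38793/(467 - 438) = -38793/29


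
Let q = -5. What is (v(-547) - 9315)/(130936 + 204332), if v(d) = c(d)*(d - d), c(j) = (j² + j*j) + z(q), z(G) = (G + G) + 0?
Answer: -1035/37252 ≈ -0.027784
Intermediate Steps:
z(G) = 2*G (z(G) = 2*G + 0 = 2*G)
c(j) = -10 + 2*j² (c(j) = (j² + j*j) + 2*(-5) = (j² + j²) - 10 = 2*j² - 10 = -10 + 2*j²)
v(d) = 0 (v(d) = (-10 + 2*d²)*(d - d) = (-10 + 2*d²)*0 = 0)
(v(-547) - 9315)/(130936 + 204332) = (0 - 9315)/(130936 + 204332) = -9315/335268 = -9315*1/335268 = -1035/37252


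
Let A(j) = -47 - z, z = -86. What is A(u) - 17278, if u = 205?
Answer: -17239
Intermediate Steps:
A(j) = 39 (A(j) = -47 - 1*(-86) = -47 + 86 = 39)
A(u) - 17278 = 39 - 17278 = -17239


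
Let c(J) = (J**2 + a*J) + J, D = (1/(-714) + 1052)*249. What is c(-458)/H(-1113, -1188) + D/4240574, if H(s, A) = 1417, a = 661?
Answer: -7246809459599/110008970708 ≈ -65.875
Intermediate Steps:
D = 62343541/238 (D = (-1/714 + 1052)*249 = (751127/714)*249 = 62343541/238 ≈ 2.6195e+5)
c(J) = J**2 + 662*J (c(J) = (J**2 + 661*J) + J = J**2 + 662*J)
c(-458)/H(-1113, -1188) + D/4240574 = -458*(662 - 458)/1417 + (62343541/238)/4240574 = -458*204*(1/1417) + (62343541/238)*(1/4240574) = -93432*1/1417 + 4795657/77635124 = -93432/1417 + 4795657/77635124 = -7246809459599/110008970708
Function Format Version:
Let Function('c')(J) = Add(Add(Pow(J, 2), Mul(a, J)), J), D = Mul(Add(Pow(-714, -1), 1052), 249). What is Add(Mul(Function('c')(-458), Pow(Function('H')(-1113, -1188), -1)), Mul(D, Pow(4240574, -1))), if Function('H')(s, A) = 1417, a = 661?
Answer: Rational(-7246809459599, 110008970708) ≈ -65.875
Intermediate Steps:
D = Rational(62343541, 238) (D = Mul(Add(Rational(-1, 714), 1052), 249) = Mul(Rational(751127, 714), 249) = Rational(62343541, 238) ≈ 2.6195e+5)
Function('c')(J) = Add(Pow(J, 2), Mul(662, J)) (Function('c')(J) = Add(Add(Pow(J, 2), Mul(661, J)), J) = Add(Pow(J, 2), Mul(662, J)))
Add(Mul(Function('c')(-458), Pow(Function('H')(-1113, -1188), -1)), Mul(D, Pow(4240574, -1))) = Add(Mul(Mul(-458, Add(662, -458)), Pow(1417, -1)), Mul(Rational(62343541, 238), Pow(4240574, -1))) = Add(Mul(Mul(-458, 204), Rational(1, 1417)), Mul(Rational(62343541, 238), Rational(1, 4240574))) = Add(Mul(-93432, Rational(1, 1417)), Rational(4795657, 77635124)) = Add(Rational(-93432, 1417), Rational(4795657, 77635124)) = Rational(-7246809459599, 110008970708)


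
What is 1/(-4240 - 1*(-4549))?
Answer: 1/309 ≈ 0.0032362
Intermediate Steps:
1/(-4240 - 1*(-4549)) = 1/(-4240 + 4549) = 1/309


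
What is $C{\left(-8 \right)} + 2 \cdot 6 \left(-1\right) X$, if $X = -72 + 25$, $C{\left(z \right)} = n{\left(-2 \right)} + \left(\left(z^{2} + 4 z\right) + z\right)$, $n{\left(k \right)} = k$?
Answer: $586$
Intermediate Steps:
$C{\left(z \right)} = -2 + z^{2} + 5 z$ ($C{\left(z \right)} = -2 + \left(\left(z^{2} + 4 z\right) + z\right) = -2 + \left(z^{2} + 5 z\right) = -2 + z^{2} + 5 z$)
$X = -47$
$C{\left(-8 \right)} + 2 \cdot 6 \left(-1\right) X = \left(-2 + \left(-8\right)^{2} + 5 \left(-8\right)\right) + 2 \cdot 6 \left(-1\right) \left(-47\right) = \left(-2 + 64 - 40\right) + 12 \left(-1\right) \left(-47\right) = 22 - -564 = 22 + 564 = 586$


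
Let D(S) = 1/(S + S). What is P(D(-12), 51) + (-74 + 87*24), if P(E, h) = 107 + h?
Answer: 2172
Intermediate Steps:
D(S) = 1/(2*S)
P(D(-12), 51) + (-74 + 87*24) = (107 + 51) + (-74 + 87*24) = 158 + (-74 + 2088) = 158 + 2014 = 2172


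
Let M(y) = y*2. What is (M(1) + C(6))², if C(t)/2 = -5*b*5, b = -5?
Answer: 63504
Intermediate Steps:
C(t) = 250 (C(t) = 2*(-5*(-5)*5) = 2*(25*5) = 2*125 = 250)
M(y) = 2*y
(M(1) + C(6))² = (2*1 + 250)² = (2 + 250)² = 252² = 63504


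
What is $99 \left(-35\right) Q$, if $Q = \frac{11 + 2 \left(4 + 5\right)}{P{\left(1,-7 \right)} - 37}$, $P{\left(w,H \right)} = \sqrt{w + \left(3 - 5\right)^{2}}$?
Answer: $\frac{337995}{124} + \frac{9135 \sqrt{5}}{124} \approx 2890.5$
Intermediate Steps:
$P{\left(w,H \right)} = \sqrt{4 + w}$ ($P{\left(w,H \right)} = \sqrt{w + \left(-2\right)^{2}} = \sqrt{w + 4} = \sqrt{4 + w}$)
$Q = \frac{29}{-37 + \sqrt{5}}$ ($Q = \frac{11 + 2 \left(4 + 5\right)}{\sqrt{4 + 1} - 37} = \frac{11 + 2 \cdot 9}{\sqrt{5} - 37} = \frac{11 + 18}{-37 + \sqrt{5}} = \frac{29}{-37 + \sqrt{5}} \approx -0.8342$)
$99 \left(-35\right) Q = 99 \left(-35\right) \left(- \frac{1073}{1364} - \frac{29 \sqrt{5}}{1364}\right) = - 3465 \left(- \frac{1073}{1364} - \frac{29 \sqrt{5}}{1364}\right) = \frac{337995}{124} + \frac{9135 \sqrt{5}}{124}$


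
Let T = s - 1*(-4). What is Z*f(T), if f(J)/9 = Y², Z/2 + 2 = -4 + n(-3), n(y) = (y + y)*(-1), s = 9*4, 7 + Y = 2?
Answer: 0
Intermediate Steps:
Y = -5 (Y = -7 + 2 = -5)
s = 36
n(y) = -2*y (n(y) = (2*y)*(-1) = -2*y)
Z = 0 (Z = -4 + 2*(-4 - 2*(-3)) = -4 + 2*(-4 + 6) = -4 + 2*2 = -4 + 4 = 0)
T = 40 (T = 36 - 1*(-4) = 36 + 4 = 40)
f(J) = 225 (f(J) = 9*(-5)² = 9*25 = 225)
Z*f(T) = 0*225 = 0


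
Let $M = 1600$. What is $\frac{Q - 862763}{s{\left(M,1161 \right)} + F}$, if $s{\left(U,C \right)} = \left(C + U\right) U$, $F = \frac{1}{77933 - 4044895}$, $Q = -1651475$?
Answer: $- \frac{9973886604956}{17524451331199} \approx -0.56914$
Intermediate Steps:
$F = - \frac{1}{3966962}$ ($F = \frac{1}{-3966962} = - \frac{1}{3966962} \approx -2.5208 \cdot 10^{-7}$)
$s{\left(U,C \right)} = U \left(C + U\right)$
$\frac{Q - 862763}{s{\left(M,1161 \right)} + F} = \frac{-1651475 - 862763}{1600 \left(1161 + 1600\right) - \frac{1}{3966962}} = - \frac{2514238}{1600 \cdot 2761 - \frac{1}{3966962}} = - \frac{2514238}{4417600 - \frac{1}{3966962}} = - \frac{2514238}{\frac{17524451331199}{3966962}} = \left(-2514238\right) \frac{3966962}{17524451331199} = - \frac{9973886604956}{17524451331199}$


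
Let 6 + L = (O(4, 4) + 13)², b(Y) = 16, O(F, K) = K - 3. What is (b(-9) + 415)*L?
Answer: 81890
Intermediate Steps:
O(F, K) = -3 + K
L = 190 (L = -6 + ((-3 + 4) + 13)² = -6 + (1 + 13)² = -6 + 14² = -6 + 196 = 190)
(b(-9) + 415)*L = (16 + 415)*190 = 431*190 = 81890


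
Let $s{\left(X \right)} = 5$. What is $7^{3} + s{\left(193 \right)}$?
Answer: $348$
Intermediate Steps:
$7^{3} + s{\left(193 \right)} = 7^{3} + 5 = 343 + 5 = 348$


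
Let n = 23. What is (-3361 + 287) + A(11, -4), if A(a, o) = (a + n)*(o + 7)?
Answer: -2972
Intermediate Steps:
A(a, o) = (7 + o)*(23 + a) (A(a, o) = (a + 23)*(o + 7) = (23 + a)*(7 + o) = (7 + o)*(23 + a))
(-3361 + 287) + A(11, -4) = (-3361 + 287) + (161 + 7*11 + 23*(-4) + 11*(-4)) = -3074 + (161 + 77 - 92 - 44) = -3074 + 102 = -2972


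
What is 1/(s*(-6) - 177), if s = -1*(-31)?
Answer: -1/363 ≈ -0.0027548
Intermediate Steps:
s = 31
1/(s*(-6) - 177) = 1/(31*(-6) - 177) = 1/(-186 - 177) = 1/(-363) = -1/363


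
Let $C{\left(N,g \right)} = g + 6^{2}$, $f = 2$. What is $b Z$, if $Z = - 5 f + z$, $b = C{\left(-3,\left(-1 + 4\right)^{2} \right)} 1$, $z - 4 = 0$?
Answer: $-270$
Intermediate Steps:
$z = 4$ ($z = 4 + 0 = 4$)
$C{\left(N,g \right)} = 36 + g$ ($C{\left(N,g \right)} = g + 36 = 36 + g$)
$b = 45$ ($b = \left(36 + \left(-1 + 4\right)^{2}\right) 1 = \left(36 + 3^{2}\right) 1 = \left(36 + 9\right) 1 = 45 \cdot 1 = 45$)
$Z = -6$ ($Z = \left(-5\right) 2 + 4 = -10 + 4 = -6$)
$b Z = 45 \left(-6\right) = -270$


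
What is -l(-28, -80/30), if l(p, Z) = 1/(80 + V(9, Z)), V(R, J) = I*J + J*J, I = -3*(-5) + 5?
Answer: -9/304 ≈ -0.029605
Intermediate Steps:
I = 20 (I = 15 + 5 = 20)
V(R, J) = J² + 20*J (V(R, J) = 20*J + J*J = 20*J + J² = J² + 20*J)
l(p, Z) = 1/(80 + Z*(20 + Z))
-l(-28, -80/30) = -1/(80 + (-80/30)*(20 - 80/30)) = -1/(80 + (-80*1/30)*(20 - 80*1/30)) = -1/(80 - 8*(20 - 8/3)/3) = -1/(80 - 8/3*52/3) = -1/(80 - 416/9) = -1/304/9 = -1*9/304 = -9/304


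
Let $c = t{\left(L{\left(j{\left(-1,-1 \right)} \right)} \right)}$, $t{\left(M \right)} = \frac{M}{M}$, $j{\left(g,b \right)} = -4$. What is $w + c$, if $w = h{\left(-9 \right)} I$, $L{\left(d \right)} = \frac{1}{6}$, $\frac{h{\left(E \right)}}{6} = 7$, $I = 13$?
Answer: $547$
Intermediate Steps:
$h{\left(E \right)} = 42$ ($h{\left(E \right)} = 6 \cdot 7 = 42$)
$L{\left(d \right)} = \frac{1}{6}$
$t{\left(M \right)} = 1$
$c = 1$
$w = 546$ ($w = 42 \cdot 13 = 546$)
$w + c = 546 + 1 = 547$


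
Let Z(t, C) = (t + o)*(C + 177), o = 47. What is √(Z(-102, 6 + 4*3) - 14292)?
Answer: I*√25017 ≈ 158.17*I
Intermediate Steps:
Z(t, C) = (47 + t)*(177 + C) (Z(t, C) = (t + 47)*(C + 177) = (47 + t)*(177 + C))
√(Z(-102, 6 + 4*3) - 14292) = √((8319 + 47*(6 + 4*3) + 177*(-102) + (6 + 4*3)*(-102)) - 14292) = √((8319 + 47*(6 + 12) - 18054 + (6 + 12)*(-102)) - 14292) = √((8319 + 47*18 - 18054 + 18*(-102)) - 14292) = √((8319 + 846 - 18054 - 1836) - 14292) = √(-10725 - 14292) = √(-25017) = I*√25017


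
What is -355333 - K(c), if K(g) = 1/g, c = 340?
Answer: -120813221/340 ≈ -3.5533e+5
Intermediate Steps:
-355333 - K(c) = -355333 - 1/340 = -120813221/340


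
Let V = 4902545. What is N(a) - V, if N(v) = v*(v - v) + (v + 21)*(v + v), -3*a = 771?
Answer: -4781241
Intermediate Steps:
a = -257 (a = -⅓*771 = -257)
N(v) = 2*v*(21 + v) (N(v) = v*0 + (21 + v)*(2*v) = 0 + 2*v*(21 + v) = 2*v*(21 + v))
N(a) - V = 2*(-257)*(21 - 257) - 1*4902545 = 2*(-257)*(-236) - 4902545 = 121304 - 4902545 = -4781241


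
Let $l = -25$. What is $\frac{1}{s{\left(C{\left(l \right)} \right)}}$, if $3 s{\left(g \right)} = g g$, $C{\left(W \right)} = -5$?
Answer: $\frac{3}{25} \approx 0.12$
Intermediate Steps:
$s{\left(g \right)} = \frac{g^{2}}{3}$ ($s{\left(g \right)} = \frac{g g}{3} = \frac{g^{2}}{3}$)
$\frac{1}{s{\left(C{\left(l \right)} \right)}} = \frac{1}{\frac{1}{3} \left(-5\right)^{2}} = \frac{1}{\frac{1}{3} \cdot 25} = \frac{1}{\frac{25}{3}} = \frac{3}{25}$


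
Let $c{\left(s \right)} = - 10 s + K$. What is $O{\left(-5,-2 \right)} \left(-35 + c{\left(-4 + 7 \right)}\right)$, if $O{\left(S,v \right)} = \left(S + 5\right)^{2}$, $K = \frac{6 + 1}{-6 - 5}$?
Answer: $0$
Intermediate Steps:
$K = - \frac{7}{11}$ ($K = \frac{7}{-11} = 7 \left(- \frac{1}{11}\right) = - \frac{7}{11} \approx -0.63636$)
$O{\left(S,v \right)} = \left(5 + S\right)^{2}$
$c{\left(s \right)} = - \frac{7}{11} - 10 s$ ($c{\left(s \right)} = - 10 s - \frac{7}{11} = - \frac{7}{11} - 10 s$)
$O{\left(-5,-2 \right)} \left(-35 + c{\left(-4 + 7 \right)}\right) = \left(5 - 5\right)^{2} \left(-35 - \left(\frac{7}{11} + 10 \left(-4 + 7\right)\right)\right) = 0^{2} \left(-35 - \frac{337}{11}\right) = 0 \left(-35 - \frac{337}{11}\right) = 0 \left(- \frac{722}{11}\right) = 0$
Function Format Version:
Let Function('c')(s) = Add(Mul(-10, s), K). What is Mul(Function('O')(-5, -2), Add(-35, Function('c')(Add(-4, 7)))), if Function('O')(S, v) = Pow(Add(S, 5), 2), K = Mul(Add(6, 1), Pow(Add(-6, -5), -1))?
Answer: 0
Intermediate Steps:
K = Rational(-7, 11) (K = Mul(7, Pow(-11, -1)) = Mul(7, Rational(-1, 11)) = Rational(-7, 11) ≈ -0.63636)
Function('O')(S, v) = Pow(Add(5, S), 2)
Function('c')(s) = Add(Rational(-7, 11), Mul(-10, s)) (Function('c')(s) = Add(Mul(-10, s), Rational(-7, 11)) = Add(Rational(-7, 11), Mul(-10, s)))
Mul(Function('O')(-5, -2), Add(-35, Function('c')(Add(-4, 7)))) = Mul(Pow(Add(5, -5), 2), Add(-35, Add(Rational(-7, 11), Mul(-10, Add(-4, 7))))) = Mul(Pow(0, 2), Add(-35, Add(Rational(-7, 11), Mul(-10, 3)))) = Mul(0, Add(-35, Add(Rational(-7, 11), -30))) = Mul(0, Add(-35, Rational(-337, 11))) = Mul(0, Rational(-722, 11)) = 0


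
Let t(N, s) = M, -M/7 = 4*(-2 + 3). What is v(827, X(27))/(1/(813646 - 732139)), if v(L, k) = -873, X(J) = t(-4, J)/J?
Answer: -71155611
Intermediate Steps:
M = -28 (M = -28*(-2 + 3) = -28 ≈ -28.000)
t(N, s) = -28
X(J) = -28/J
v(827, X(27))/(1/(813646 - 732139)) = -873/(1/(813646 - 732139)) = -873/(1/81507) = -873/1/81507 = -873*81507 = -71155611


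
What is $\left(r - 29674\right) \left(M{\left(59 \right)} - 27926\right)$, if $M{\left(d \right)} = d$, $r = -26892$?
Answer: $1576324722$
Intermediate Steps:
$\left(r - 29674\right) \left(M{\left(59 \right)} - 27926\right) = \left(-26892 - 29674\right) \left(59 - 27926\right) = \left(-56566\right) \left(-27867\right) = 1576324722$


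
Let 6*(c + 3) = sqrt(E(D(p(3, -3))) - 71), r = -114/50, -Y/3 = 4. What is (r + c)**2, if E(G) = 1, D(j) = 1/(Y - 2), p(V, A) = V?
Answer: 291757/11250 - 44*I*sqrt(70)/25 ≈ 25.934 - 14.725*I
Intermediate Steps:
Y = -12 (Y = -3*4 = -12)
D(j) = -1/14 (D(j) = 1/(-12 - 2) = 1/(-14) = -1/14)
r = -57/25 (r = -114*1/50 = -57/25 ≈ -2.2800)
c = -3 + I*sqrt(70)/6 (c = -3 + sqrt(1 - 71)/6 = -3 + sqrt(-70)/6 = -3 + (I*sqrt(70))/6 = -3 + I*sqrt(70)/6 ≈ -3.0 + 1.3944*I)
(r + c)**2 = (-57/25 + (-3 + I*sqrt(70)/6))**2 = (-132/25 + I*sqrt(70)/6)**2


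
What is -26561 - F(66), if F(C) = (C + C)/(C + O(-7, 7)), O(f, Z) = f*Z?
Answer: -451669/17 ≈ -26569.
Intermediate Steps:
O(f, Z) = Z*f
F(C) = 2*C/(-49 + C) (F(C) = (C + C)/(C + 7*(-7)) = (2*C)/(C - 49) = (2*C)/(-49 + C) = 2*C/(-49 + C))
-26561 - F(66) = -26561 - 2*66/(-49 + 66) = -26561 - 2*66/17 = -26561 - 1*132/17 = -26561 - 132/17 = -451669/17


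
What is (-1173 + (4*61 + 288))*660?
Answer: -423060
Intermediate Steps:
(-1173 + (4*61 + 288))*660 = (-1173 + (244 + 288))*660 = (-1173 + 532)*660 = -641*660 = -423060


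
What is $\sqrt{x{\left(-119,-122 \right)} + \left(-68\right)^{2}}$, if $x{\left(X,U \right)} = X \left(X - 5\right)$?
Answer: $2 \sqrt{4845} \approx 139.21$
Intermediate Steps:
$x{\left(X,U \right)} = X \left(-5 + X\right)$
$\sqrt{x{\left(-119,-122 \right)} + \left(-68\right)^{2}} = \sqrt{- 119 \left(-5 - 119\right) + \left(-68\right)^{2}} = \sqrt{\left(-119\right) \left(-124\right) + 4624} = \sqrt{14756 + 4624} = \sqrt{19380} = 2 \sqrt{4845}$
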